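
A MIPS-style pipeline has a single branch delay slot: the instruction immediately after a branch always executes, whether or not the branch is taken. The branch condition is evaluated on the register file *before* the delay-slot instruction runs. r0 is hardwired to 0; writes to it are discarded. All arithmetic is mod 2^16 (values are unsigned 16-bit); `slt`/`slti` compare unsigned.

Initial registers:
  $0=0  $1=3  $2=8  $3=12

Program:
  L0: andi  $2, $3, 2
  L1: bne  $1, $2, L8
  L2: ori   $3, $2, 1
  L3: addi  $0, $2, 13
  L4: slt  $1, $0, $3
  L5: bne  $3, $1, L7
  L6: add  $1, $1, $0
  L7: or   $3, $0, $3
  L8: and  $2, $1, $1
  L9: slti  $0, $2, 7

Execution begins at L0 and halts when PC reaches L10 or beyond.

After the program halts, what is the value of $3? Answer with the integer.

1

#0 andi  $2, $3, 2 ; 0/3/0/12
#1 bne  $1, $2, L8 ; 0/3/0/12 ; →target
#2 ori   $3, $2, 1 ; 0/3/0/1
#8 and  $2, $1, $1 ; 0/3/3/1
#9 slti  $0, $2, 7 ; 0/3/3/1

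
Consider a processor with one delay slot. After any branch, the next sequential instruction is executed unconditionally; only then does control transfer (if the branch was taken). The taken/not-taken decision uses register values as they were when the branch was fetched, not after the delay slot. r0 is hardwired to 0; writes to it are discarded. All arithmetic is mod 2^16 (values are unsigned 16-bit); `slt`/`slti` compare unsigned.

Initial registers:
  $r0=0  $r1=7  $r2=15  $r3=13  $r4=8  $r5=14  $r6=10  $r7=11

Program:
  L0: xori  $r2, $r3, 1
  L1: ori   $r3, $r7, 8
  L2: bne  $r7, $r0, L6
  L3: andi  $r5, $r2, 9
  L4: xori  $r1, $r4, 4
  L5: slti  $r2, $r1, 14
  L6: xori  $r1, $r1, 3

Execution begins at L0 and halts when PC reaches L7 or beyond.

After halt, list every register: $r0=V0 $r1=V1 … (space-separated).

[0] xori  $r2, $r3, 1  →  {$r0:0, $r1:7, $r2:12, $r3:13, $r4:8, $r5:14, $r6:10, $r7:11}
[1] ori   $r3, $r7, 8  →  {$r0:0, $r1:7, $r2:12, $r3:11, $r4:8, $r5:14, $r6:10, $r7:11}
[2] bne  $r7, $r0, L6  →  {$r0:0, $r1:7, $r2:12, $r3:11, $r4:8, $r5:14, $r6:10, $r7:11}  ⟨branch taken⟩
[3] andi  $r5, $r2, 9  →  {$r0:0, $r1:7, $r2:12, $r3:11, $r4:8, $r5:8, $r6:10, $r7:11}
[6] xori  $r1, $r1, 3  →  {$r0:0, $r1:4, $r2:12, $r3:11, $r4:8, $r5:8, $r6:10, $r7:11}

$r0=0 $r1=4 $r2=12 $r3=11 $r4=8 $r5=8 $r6=10 $r7=11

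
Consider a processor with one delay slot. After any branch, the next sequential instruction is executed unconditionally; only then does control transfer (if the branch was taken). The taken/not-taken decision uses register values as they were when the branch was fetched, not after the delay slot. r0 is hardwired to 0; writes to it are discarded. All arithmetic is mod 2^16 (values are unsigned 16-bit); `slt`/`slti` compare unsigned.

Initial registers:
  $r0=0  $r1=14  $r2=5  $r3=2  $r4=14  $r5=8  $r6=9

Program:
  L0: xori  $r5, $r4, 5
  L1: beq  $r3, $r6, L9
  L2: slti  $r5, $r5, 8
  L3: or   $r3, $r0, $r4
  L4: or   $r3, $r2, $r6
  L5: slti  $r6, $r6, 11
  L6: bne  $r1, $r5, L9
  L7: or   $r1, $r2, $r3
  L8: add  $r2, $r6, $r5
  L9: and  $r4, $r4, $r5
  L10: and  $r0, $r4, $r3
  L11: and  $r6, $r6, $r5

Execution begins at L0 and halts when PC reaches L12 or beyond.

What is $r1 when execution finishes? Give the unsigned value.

13

#0 xori  $r5, $r4, 5 ; 0/14/5/2/14/11/9
#1 beq  $r3, $r6, L9 ; 0/14/5/2/14/11/9 ; →fallthru
#2 slti  $r5, $r5, 8 ; 0/14/5/2/14/0/9
#3 or   $r3, $r0, $r4 ; 0/14/5/14/14/0/9
#4 or   $r3, $r2, $r6 ; 0/14/5/13/14/0/9
#5 slti  $r6, $r6, 11 ; 0/14/5/13/14/0/1
#6 bne  $r1, $r5, L9 ; 0/14/5/13/14/0/1 ; →target
#7 or   $r1, $r2, $r3 ; 0/13/5/13/14/0/1
#9 and  $r4, $r4, $r5 ; 0/13/5/13/0/0/1
#10 and  $r0, $r4, $r3 ; 0/13/5/13/0/0/1
#11 and  $r6, $r6, $r5 ; 0/13/5/13/0/0/0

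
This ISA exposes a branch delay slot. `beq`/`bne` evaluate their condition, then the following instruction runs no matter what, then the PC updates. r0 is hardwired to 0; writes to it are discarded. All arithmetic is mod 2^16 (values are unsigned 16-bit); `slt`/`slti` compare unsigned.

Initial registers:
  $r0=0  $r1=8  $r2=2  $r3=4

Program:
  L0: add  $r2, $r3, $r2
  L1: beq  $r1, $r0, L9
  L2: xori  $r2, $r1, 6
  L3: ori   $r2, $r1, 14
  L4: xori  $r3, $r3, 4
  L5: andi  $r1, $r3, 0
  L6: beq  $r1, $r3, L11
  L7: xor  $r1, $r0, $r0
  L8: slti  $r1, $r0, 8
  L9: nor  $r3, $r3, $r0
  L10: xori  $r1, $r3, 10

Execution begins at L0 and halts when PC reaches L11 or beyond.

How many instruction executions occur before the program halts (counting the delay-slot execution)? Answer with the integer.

#0 add  $r2, $r3, $r2 ; 0/8/6/4
#1 beq  $r1, $r0, L9 ; 0/8/6/4 ; →fallthru
#2 xori  $r2, $r1, 6 ; 0/8/14/4
#3 ori   $r2, $r1, 14 ; 0/8/14/4
#4 xori  $r3, $r3, 4 ; 0/8/14/0
#5 andi  $r1, $r3, 0 ; 0/0/14/0
#6 beq  $r1, $r3, L11 ; 0/0/14/0 ; →target
#7 xor  $r1, $r0, $r0 ; 0/0/14/0

8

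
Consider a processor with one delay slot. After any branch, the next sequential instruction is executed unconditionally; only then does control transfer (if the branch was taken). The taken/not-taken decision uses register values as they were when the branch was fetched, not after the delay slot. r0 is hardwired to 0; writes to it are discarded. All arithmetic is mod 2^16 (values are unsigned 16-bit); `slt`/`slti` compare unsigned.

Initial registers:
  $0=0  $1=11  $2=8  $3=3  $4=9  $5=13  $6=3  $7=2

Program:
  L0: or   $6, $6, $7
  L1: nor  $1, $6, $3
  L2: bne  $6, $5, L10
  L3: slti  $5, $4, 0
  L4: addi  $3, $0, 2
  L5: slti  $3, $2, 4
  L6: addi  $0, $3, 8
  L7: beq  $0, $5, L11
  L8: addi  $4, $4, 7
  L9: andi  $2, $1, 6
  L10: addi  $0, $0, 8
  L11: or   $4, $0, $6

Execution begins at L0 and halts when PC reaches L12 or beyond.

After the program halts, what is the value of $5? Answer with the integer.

#0 or   $6, $6, $7 ; 0/11/8/3/9/13/3/2
#1 nor  $1, $6, $3 ; 0/65532/8/3/9/13/3/2
#2 bne  $6, $5, L10 ; 0/65532/8/3/9/13/3/2 ; →target
#3 slti  $5, $4, 0 ; 0/65532/8/3/9/0/3/2
#10 addi  $0, $0, 8 ; 0/65532/8/3/9/0/3/2
#11 or   $4, $0, $6 ; 0/65532/8/3/3/0/3/2

0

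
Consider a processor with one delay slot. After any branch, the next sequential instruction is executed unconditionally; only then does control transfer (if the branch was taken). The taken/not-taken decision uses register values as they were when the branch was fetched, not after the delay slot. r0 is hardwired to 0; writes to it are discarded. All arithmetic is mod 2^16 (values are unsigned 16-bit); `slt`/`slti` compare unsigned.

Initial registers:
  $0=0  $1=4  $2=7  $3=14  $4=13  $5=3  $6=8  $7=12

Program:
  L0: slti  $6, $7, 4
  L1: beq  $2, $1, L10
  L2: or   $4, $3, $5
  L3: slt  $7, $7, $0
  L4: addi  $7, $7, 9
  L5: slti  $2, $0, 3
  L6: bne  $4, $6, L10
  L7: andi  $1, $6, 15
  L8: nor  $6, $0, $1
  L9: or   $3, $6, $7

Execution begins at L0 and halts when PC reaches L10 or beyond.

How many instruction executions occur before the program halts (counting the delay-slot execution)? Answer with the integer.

[0] slti  $6, $7, 4  →  {$0:0, $1:4, $2:7, $3:14, $4:13, $5:3, $6:0, $7:12}
[1] beq  $2, $1, L10  →  {$0:0, $1:4, $2:7, $3:14, $4:13, $5:3, $6:0, $7:12}  ⟨branch fallthrough⟩
[2] or   $4, $3, $5  →  {$0:0, $1:4, $2:7, $3:14, $4:15, $5:3, $6:0, $7:12}
[3] slt  $7, $7, $0  →  {$0:0, $1:4, $2:7, $3:14, $4:15, $5:3, $6:0, $7:0}
[4] addi  $7, $7, 9  →  {$0:0, $1:4, $2:7, $3:14, $4:15, $5:3, $6:0, $7:9}
[5] slti  $2, $0, 3  →  {$0:0, $1:4, $2:1, $3:14, $4:15, $5:3, $6:0, $7:9}
[6] bne  $4, $6, L10  →  {$0:0, $1:4, $2:1, $3:14, $4:15, $5:3, $6:0, $7:9}  ⟨branch taken⟩
[7] andi  $1, $6, 15  →  {$0:0, $1:0, $2:1, $3:14, $4:15, $5:3, $6:0, $7:9}

8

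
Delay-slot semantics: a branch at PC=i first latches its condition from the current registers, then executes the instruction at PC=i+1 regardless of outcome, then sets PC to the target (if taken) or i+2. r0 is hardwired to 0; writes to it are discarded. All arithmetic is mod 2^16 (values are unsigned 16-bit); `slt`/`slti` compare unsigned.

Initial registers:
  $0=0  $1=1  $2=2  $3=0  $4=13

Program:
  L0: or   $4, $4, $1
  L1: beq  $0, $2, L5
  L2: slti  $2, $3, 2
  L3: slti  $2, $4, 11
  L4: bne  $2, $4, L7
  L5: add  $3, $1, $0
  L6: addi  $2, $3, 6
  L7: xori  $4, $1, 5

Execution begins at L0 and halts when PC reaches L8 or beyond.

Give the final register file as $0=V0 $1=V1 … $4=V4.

$0=0 $1=1 $2=0 $3=1 $4=4

[0] or   $4, $4, $1  →  {$0:0, $1:1, $2:2, $3:0, $4:13}
[1] beq  $0, $2, L5  →  {$0:0, $1:1, $2:2, $3:0, $4:13}  ⟨branch fallthrough⟩
[2] slti  $2, $3, 2  →  {$0:0, $1:1, $2:1, $3:0, $4:13}
[3] slti  $2, $4, 11  →  {$0:0, $1:1, $2:0, $3:0, $4:13}
[4] bne  $2, $4, L7  →  {$0:0, $1:1, $2:0, $3:0, $4:13}  ⟨branch taken⟩
[5] add  $3, $1, $0  →  {$0:0, $1:1, $2:0, $3:1, $4:13}
[7] xori  $4, $1, 5  →  {$0:0, $1:1, $2:0, $3:1, $4:4}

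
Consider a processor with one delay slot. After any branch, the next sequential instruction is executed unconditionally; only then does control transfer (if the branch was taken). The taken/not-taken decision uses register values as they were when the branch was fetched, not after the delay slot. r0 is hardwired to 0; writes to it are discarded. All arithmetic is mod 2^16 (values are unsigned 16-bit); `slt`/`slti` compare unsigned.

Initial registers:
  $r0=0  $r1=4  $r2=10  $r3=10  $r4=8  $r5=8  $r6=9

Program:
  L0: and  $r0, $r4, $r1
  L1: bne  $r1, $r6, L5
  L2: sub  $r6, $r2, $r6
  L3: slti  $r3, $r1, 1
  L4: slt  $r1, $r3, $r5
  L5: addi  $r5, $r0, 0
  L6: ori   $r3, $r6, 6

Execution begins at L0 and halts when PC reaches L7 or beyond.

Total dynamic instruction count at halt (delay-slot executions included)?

5

PC=0  and  $r0, $r4, $r1     | $r0=0 $r1=4 $r2=10 $r3=10 $r4=8 $r5=8 $r6=9
PC=1  bne  $r1, $r6, L5      | $r0=0 $r1=4 $r2=10 $r3=10 $r4=8 $r5=8 $r6=9  [TAKEN]
PC=2  sub  $r6, $r2, $r6     | $r0=0 $r1=4 $r2=10 $r3=10 $r4=8 $r5=8 $r6=1
PC=5  addi  $r5, $r0, 0      | $r0=0 $r1=4 $r2=10 $r3=10 $r4=8 $r5=0 $r6=1
PC=6  ori   $r3, $r6, 6      | $r0=0 $r1=4 $r2=10 $r3=7 $r4=8 $r5=0 $r6=1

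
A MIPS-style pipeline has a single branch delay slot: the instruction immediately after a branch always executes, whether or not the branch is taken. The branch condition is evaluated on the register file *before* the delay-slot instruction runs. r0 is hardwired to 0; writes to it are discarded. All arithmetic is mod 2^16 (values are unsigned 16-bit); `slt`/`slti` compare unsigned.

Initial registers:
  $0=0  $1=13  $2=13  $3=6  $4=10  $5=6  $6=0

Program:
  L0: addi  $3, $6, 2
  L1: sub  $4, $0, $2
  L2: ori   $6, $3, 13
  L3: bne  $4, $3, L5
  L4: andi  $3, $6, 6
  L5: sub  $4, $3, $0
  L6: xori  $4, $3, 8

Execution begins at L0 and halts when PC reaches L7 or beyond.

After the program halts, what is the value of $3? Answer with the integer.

  step pc=0: addi  $3, $6, 2  regs=(0,13,13,2,10,6,0)
  step pc=1: sub  $4, $0, $2  regs=(0,13,13,2,65523,6,0)
  step pc=2: ori   $6, $3, 13  regs=(0,13,13,2,65523,6,15)
  step pc=3: bne  $4, $3, L5  cond=T  regs=(0,13,13,2,65523,6,15)
  step pc=4: andi  $3, $6, 6  regs=(0,13,13,6,65523,6,15)
  step pc=5: sub  $4, $3, $0  regs=(0,13,13,6,6,6,15)
  step pc=6: xori  $4, $3, 8  regs=(0,13,13,6,14,6,15)

6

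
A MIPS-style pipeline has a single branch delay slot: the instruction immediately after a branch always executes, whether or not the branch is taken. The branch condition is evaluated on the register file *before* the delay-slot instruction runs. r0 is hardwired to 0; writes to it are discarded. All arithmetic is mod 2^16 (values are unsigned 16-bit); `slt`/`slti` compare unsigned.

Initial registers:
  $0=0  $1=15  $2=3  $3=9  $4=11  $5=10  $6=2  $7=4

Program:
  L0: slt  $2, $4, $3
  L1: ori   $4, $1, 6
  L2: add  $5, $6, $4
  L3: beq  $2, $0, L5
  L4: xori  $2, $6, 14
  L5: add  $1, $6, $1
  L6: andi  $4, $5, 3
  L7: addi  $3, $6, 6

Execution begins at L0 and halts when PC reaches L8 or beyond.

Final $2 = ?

12

PC=0  slt  $2, $4, $3        | $0=0 $1=15 $2=0 $3=9 $4=11 $5=10 $6=2 $7=4
PC=1  ori   $4, $1, 6        | $0=0 $1=15 $2=0 $3=9 $4=15 $5=10 $6=2 $7=4
PC=2  add  $5, $6, $4        | $0=0 $1=15 $2=0 $3=9 $4=15 $5=17 $6=2 $7=4
PC=3  beq  $2, $0, L5        | $0=0 $1=15 $2=0 $3=9 $4=15 $5=17 $6=2 $7=4  [TAKEN]
PC=4  xori  $2, $6, 14       | $0=0 $1=15 $2=12 $3=9 $4=15 $5=17 $6=2 $7=4
PC=5  add  $1, $6, $1        | $0=0 $1=17 $2=12 $3=9 $4=15 $5=17 $6=2 $7=4
PC=6  andi  $4, $5, 3        | $0=0 $1=17 $2=12 $3=9 $4=1 $5=17 $6=2 $7=4
PC=7  addi  $3, $6, 6        | $0=0 $1=17 $2=12 $3=8 $4=1 $5=17 $6=2 $7=4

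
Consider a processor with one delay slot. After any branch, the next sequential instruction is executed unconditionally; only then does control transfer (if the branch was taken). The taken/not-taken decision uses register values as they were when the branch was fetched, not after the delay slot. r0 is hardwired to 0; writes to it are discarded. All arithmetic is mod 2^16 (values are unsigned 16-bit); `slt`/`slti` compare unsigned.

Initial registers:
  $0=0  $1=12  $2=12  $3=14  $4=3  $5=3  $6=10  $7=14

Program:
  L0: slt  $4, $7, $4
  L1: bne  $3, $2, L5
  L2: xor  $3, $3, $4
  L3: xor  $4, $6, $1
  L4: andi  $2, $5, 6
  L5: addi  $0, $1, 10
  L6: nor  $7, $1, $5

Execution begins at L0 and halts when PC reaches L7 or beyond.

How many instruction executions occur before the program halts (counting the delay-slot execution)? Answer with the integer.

5

  step pc=0: slt  $4, $7, $4  regs=(0,12,12,14,0,3,10,14)
  step pc=1: bne  $3, $2, L5  cond=T  regs=(0,12,12,14,0,3,10,14)
  step pc=2: xor  $3, $3, $4  regs=(0,12,12,14,0,3,10,14)
  step pc=5: addi  $0, $1, 10  regs=(0,12,12,14,0,3,10,14)
  step pc=6: nor  $7, $1, $5  regs=(0,12,12,14,0,3,10,65520)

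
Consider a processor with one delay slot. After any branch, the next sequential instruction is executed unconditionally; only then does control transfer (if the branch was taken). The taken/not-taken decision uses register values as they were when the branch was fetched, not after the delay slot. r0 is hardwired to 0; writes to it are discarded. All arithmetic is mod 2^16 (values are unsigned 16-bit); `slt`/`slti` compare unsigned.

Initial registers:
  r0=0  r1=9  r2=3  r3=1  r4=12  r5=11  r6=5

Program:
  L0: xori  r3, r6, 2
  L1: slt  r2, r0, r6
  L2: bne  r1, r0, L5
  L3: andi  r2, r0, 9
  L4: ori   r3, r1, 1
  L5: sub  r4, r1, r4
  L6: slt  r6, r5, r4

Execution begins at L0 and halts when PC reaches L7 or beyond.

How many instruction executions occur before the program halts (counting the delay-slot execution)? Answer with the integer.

6

PC=0  xori  r3, r6, 2        | r0=0 r1=9 r2=3 r3=7 r4=12 r5=11 r6=5
PC=1  slt  r2, r0, r6        | r0=0 r1=9 r2=1 r3=7 r4=12 r5=11 r6=5
PC=2  bne  r1, r0, L5        | r0=0 r1=9 r2=1 r3=7 r4=12 r5=11 r6=5  [TAKEN]
PC=3  andi  r2, r0, 9        | r0=0 r1=9 r2=0 r3=7 r4=12 r5=11 r6=5
PC=5  sub  r4, r1, r4        | r0=0 r1=9 r2=0 r3=7 r4=65533 r5=11 r6=5
PC=6  slt  r6, r5, r4        | r0=0 r1=9 r2=0 r3=7 r4=65533 r5=11 r6=1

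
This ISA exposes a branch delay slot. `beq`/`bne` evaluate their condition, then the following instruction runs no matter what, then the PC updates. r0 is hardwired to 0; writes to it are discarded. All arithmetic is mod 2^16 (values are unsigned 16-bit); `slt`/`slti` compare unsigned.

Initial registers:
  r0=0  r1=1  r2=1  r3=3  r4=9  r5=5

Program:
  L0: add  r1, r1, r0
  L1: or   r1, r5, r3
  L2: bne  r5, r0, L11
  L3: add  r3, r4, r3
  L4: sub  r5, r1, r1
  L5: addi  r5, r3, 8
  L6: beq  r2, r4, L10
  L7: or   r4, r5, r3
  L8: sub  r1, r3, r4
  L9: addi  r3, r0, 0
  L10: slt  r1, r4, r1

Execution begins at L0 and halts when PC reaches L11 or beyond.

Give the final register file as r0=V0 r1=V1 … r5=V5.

[0] add  r1, r1, r0  →  {r0:0, r1:1, r2:1, r3:3, r4:9, r5:5}
[1] or   r1, r5, r3  →  {r0:0, r1:7, r2:1, r3:3, r4:9, r5:5}
[2] bne  r5, r0, L11  →  {r0:0, r1:7, r2:1, r3:3, r4:9, r5:5}  ⟨branch taken⟩
[3] add  r3, r4, r3  →  {r0:0, r1:7, r2:1, r3:12, r4:9, r5:5}

r0=0 r1=7 r2=1 r3=12 r4=9 r5=5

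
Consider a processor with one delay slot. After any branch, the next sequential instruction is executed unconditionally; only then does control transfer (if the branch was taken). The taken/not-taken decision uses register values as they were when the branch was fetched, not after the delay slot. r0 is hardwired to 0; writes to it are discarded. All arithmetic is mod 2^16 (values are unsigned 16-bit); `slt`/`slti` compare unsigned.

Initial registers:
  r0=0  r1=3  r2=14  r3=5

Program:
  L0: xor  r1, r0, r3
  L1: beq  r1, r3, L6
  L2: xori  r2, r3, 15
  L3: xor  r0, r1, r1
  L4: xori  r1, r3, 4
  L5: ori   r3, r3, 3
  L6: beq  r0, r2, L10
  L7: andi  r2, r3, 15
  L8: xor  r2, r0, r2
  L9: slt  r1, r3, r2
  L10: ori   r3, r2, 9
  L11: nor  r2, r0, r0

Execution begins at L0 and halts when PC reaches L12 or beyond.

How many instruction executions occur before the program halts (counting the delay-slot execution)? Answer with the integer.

  step pc=0: xor  r1, r0, r3  regs=(0,5,14,5)
  step pc=1: beq  r1, r3, L6  cond=T  regs=(0,5,14,5)
  step pc=2: xori  r2, r3, 15  regs=(0,5,10,5)
  step pc=6: beq  r0, r2, L10  cond=F  regs=(0,5,10,5)
  step pc=7: andi  r2, r3, 15  regs=(0,5,5,5)
  step pc=8: xor  r2, r0, r2  regs=(0,5,5,5)
  step pc=9: slt  r1, r3, r2  regs=(0,0,5,5)
  step pc=10: ori   r3, r2, 9  regs=(0,0,5,13)
  step pc=11: nor  r2, r0, r0  regs=(0,0,65535,13)

9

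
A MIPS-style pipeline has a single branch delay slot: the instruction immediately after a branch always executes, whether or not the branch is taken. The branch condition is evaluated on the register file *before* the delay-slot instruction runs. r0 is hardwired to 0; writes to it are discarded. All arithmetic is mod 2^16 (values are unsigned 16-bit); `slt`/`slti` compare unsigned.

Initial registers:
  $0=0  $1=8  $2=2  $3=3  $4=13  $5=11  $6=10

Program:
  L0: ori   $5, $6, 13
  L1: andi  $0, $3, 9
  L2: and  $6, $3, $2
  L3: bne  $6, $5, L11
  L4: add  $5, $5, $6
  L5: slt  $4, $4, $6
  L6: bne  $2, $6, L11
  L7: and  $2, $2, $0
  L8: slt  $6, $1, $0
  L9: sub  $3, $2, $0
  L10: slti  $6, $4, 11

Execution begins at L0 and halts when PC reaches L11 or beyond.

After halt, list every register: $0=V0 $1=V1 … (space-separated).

$0=0 $1=8 $2=2 $3=3 $4=13 $5=17 $6=2

PC=0  ori   $5, $6, 13       | $0=0 $1=8 $2=2 $3=3 $4=13 $5=15 $6=10
PC=1  andi  $0, $3, 9        | $0=0 $1=8 $2=2 $3=3 $4=13 $5=15 $6=10
PC=2  and  $6, $3, $2        | $0=0 $1=8 $2=2 $3=3 $4=13 $5=15 $6=2
PC=3  bne  $6, $5, L11       | $0=0 $1=8 $2=2 $3=3 $4=13 $5=15 $6=2  [TAKEN]
PC=4  add  $5, $5, $6        | $0=0 $1=8 $2=2 $3=3 $4=13 $5=17 $6=2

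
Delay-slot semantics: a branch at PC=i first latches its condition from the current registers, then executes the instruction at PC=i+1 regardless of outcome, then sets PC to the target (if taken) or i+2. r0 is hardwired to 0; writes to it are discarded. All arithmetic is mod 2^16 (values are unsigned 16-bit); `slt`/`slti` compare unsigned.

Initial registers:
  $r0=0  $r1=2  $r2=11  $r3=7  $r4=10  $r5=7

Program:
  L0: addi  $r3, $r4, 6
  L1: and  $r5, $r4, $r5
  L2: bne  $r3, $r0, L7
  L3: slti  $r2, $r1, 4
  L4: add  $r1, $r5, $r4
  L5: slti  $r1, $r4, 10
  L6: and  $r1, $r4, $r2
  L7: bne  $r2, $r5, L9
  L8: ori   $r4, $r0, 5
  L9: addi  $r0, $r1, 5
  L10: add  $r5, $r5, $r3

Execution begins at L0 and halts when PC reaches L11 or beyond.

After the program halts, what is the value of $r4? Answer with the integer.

5

  step pc=0: addi  $r3, $r4, 6  regs=(0,2,11,16,10,7)
  step pc=1: and  $r5, $r4, $r5  regs=(0,2,11,16,10,2)
  step pc=2: bne  $r3, $r0, L7  cond=T  regs=(0,2,11,16,10,2)
  step pc=3: slti  $r2, $r1, 4  regs=(0,2,1,16,10,2)
  step pc=7: bne  $r2, $r5, L9  cond=T  regs=(0,2,1,16,10,2)
  step pc=8: ori   $r4, $r0, 5  regs=(0,2,1,16,5,2)
  step pc=9: addi  $r0, $r1, 5  regs=(0,2,1,16,5,2)
  step pc=10: add  $r5, $r5, $r3  regs=(0,2,1,16,5,18)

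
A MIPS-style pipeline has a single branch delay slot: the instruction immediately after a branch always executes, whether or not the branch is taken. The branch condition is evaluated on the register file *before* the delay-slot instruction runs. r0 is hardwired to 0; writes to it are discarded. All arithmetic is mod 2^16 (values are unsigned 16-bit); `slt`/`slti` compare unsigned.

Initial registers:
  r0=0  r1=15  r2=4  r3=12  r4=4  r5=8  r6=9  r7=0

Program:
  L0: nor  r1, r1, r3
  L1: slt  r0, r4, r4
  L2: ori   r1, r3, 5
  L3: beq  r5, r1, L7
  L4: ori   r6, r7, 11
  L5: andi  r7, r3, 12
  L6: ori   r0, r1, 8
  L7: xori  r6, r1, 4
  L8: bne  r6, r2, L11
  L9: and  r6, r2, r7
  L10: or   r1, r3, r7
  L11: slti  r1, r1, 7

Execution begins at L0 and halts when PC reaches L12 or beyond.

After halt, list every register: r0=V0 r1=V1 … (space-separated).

[0] nor  r1, r1, r3  →  {r0:0, r1:65520, r2:4, r3:12, r4:4, r5:8, r6:9, r7:0}
[1] slt  r0, r4, r4  →  {r0:0, r1:65520, r2:4, r3:12, r4:4, r5:8, r6:9, r7:0}
[2] ori   r1, r3, 5  →  {r0:0, r1:13, r2:4, r3:12, r4:4, r5:8, r6:9, r7:0}
[3] beq  r5, r1, L7  →  {r0:0, r1:13, r2:4, r3:12, r4:4, r5:8, r6:9, r7:0}  ⟨branch fallthrough⟩
[4] ori   r6, r7, 11  →  {r0:0, r1:13, r2:4, r3:12, r4:4, r5:8, r6:11, r7:0}
[5] andi  r7, r3, 12  →  {r0:0, r1:13, r2:4, r3:12, r4:4, r5:8, r6:11, r7:12}
[6] ori   r0, r1, 8  →  {r0:0, r1:13, r2:4, r3:12, r4:4, r5:8, r6:11, r7:12}
[7] xori  r6, r1, 4  →  {r0:0, r1:13, r2:4, r3:12, r4:4, r5:8, r6:9, r7:12}
[8] bne  r6, r2, L11  →  {r0:0, r1:13, r2:4, r3:12, r4:4, r5:8, r6:9, r7:12}  ⟨branch taken⟩
[9] and  r6, r2, r7  →  {r0:0, r1:13, r2:4, r3:12, r4:4, r5:8, r6:4, r7:12}
[11] slti  r1, r1, 7  →  {r0:0, r1:0, r2:4, r3:12, r4:4, r5:8, r6:4, r7:12}

r0=0 r1=0 r2=4 r3=12 r4=4 r5=8 r6=4 r7=12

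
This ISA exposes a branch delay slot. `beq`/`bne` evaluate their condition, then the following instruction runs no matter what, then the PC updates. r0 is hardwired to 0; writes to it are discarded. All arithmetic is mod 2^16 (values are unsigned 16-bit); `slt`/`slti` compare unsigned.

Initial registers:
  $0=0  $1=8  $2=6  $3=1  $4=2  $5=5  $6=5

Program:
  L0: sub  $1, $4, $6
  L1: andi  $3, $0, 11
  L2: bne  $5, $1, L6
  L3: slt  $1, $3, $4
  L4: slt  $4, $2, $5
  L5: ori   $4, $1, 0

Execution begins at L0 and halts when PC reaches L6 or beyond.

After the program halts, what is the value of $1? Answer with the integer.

PC=0  sub  $1, $4, $6        | $0=0 $1=65533 $2=6 $3=1 $4=2 $5=5 $6=5
PC=1  andi  $3, $0, 11       | $0=0 $1=65533 $2=6 $3=0 $4=2 $5=5 $6=5
PC=2  bne  $5, $1, L6        | $0=0 $1=65533 $2=6 $3=0 $4=2 $5=5 $6=5  [TAKEN]
PC=3  slt  $1, $3, $4        | $0=0 $1=1 $2=6 $3=0 $4=2 $5=5 $6=5

1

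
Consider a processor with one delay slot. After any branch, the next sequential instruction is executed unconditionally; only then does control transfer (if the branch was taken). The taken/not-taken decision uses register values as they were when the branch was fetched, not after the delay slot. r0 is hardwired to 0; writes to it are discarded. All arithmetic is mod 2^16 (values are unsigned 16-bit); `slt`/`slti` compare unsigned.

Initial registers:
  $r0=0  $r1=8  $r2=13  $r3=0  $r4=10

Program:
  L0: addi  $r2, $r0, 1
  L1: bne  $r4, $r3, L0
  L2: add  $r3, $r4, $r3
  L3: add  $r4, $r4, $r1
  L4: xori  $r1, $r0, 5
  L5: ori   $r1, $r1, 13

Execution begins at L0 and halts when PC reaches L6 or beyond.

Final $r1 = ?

13

  step pc=0: addi  $r2, $r0, 1  regs=(0,8,1,0,10)
  step pc=1: bne  $r4, $r3, L0  cond=T  regs=(0,8,1,0,10)
  step pc=2: add  $r3, $r4, $r3  regs=(0,8,1,10,10)
  step pc=0: addi  $r2, $r0, 1  regs=(0,8,1,10,10)
  step pc=1: bne  $r4, $r3, L0  cond=F  regs=(0,8,1,10,10)
  step pc=2: add  $r3, $r4, $r3  regs=(0,8,1,20,10)
  step pc=3: add  $r4, $r4, $r1  regs=(0,8,1,20,18)
  step pc=4: xori  $r1, $r0, 5  regs=(0,5,1,20,18)
  step pc=5: ori   $r1, $r1, 13  regs=(0,13,1,20,18)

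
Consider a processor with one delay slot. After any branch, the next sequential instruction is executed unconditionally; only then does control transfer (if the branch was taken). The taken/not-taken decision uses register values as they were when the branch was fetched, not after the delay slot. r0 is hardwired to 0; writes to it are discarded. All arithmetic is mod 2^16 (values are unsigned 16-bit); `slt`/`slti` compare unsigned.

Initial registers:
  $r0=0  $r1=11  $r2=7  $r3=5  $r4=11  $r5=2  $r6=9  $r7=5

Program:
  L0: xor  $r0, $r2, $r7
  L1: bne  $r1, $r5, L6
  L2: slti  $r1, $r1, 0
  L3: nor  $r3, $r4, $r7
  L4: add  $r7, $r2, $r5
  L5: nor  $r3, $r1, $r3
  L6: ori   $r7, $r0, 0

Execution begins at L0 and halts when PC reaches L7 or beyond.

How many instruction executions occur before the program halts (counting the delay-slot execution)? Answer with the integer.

PC=0  xor  $r0, $r2, $r7     | $r0=0 $r1=11 $r2=7 $r3=5 $r4=11 $r5=2 $r6=9 $r7=5
PC=1  bne  $r1, $r5, L6      | $r0=0 $r1=11 $r2=7 $r3=5 $r4=11 $r5=2 $r6=9 $r7=5  [TAKEN]
PC=2  slti  $r1, $r1, 0      | $r0=0 $r1=0 $r2=7 $r3=5 $r4=11 $r5=2 $r6=9 $r7=5
PC=6  ori   $r7, $r0, 0      | $r0=0 $r1=0 $r2=7 $r3=5 $r4=11 $r5=2 $r6=9 $r7=0

4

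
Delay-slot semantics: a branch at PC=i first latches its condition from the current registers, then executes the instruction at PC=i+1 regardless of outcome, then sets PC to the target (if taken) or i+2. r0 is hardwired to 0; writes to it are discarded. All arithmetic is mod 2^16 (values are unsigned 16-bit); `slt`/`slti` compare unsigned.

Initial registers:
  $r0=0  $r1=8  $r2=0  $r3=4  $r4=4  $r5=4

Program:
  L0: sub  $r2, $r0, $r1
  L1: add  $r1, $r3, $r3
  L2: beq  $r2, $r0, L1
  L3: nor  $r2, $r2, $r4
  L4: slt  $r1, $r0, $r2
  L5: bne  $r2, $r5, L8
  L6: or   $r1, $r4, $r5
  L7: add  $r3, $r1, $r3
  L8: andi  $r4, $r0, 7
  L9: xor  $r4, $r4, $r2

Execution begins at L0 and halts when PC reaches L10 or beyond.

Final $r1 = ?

#0 sub  $r2, $r0, $r1 ; 0/8/65528/4/4/4
#1 add  $r1, $r3, $r3 ; 0/8/65528/4/4/4
#2 beq  $r2, $r0, L1 ; 0/8/65528/4/4/4 ; →fallthru
#3 nor  $r2, $r2, $r4 ; 0/8/3/4/4/4
#4 slt  $r1, $r0, $r2 ; 0/1/3/4/4/4
#5 bne  $r2, $r5, L8 ; 0/1/3/4/4/4 ; →target
#6 or   $r1, $r4, $r5 ; 0/4/3/4/4/4
#8 andi  $r4, $r0, 7 ; 0/4/3/4/0/4
#9 xor  $r4, $r4, $r2 ; 0/4/3/4/3/4

4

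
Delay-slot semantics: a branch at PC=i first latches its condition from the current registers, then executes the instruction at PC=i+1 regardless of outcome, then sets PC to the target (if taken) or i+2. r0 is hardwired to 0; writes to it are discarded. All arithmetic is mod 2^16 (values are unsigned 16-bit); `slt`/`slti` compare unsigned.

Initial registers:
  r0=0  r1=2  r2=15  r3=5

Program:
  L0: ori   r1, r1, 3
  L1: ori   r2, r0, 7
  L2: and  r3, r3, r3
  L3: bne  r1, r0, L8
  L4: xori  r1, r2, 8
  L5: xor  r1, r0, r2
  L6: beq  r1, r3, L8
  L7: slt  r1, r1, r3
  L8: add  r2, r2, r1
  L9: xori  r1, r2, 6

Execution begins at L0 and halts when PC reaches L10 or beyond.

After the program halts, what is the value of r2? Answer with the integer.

22

[0] ori   r1, r1, 3  →  {r0:0, r1:3, r2:15, r3:5}
[1] ori   r2, r0, 7  →  {r0:0, r1:3, r2:7, r3:5}
[2] and  r3, r3, r3  →  {r0:0, r1:3, r2:7, r3:5}
[3] bne  r1, r0, L8  →  {r0:0, r1:3, r2:7, r3:5}  ⟨branch taken⟩
[4] xori  r1, r2, 8  →  {r0:0, r1:15, r2:7, r3:5}
[8] add  r2, r2, r1  →  {r0:0, r1:15, r2:22, r3:5}
[9] xori  r1, r2, 6  →  {r0:0, r1:16, r2:22, r3:5}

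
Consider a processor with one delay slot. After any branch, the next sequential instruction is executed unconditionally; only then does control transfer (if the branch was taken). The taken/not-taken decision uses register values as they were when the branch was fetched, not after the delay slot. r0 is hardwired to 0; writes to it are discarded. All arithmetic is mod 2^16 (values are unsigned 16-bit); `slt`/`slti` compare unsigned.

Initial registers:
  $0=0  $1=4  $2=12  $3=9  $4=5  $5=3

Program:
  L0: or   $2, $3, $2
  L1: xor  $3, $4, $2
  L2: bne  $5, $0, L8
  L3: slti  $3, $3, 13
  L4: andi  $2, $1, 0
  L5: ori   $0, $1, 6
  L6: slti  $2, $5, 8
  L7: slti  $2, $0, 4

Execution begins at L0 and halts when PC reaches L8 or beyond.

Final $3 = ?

1

[0] or   $2, $3, $2  →  {$0:0, $1:4, $2:13, $3:9, $4:5, $5:3}
[1] xor  $3, $4, $2  →  {$0:0, $1:4, $2:13, $3:8, $4:5, $5:3}
[2] bne  $5, $0, L8  →  {$0:0, $1:4, $2:13, $3:8, $4:5, $5:3}  ⟨branch taken⟩
[3] slti  $3, $3, 13  →  {$0:0, $1:4, $2:13, $3:1, $4:5, $5:3}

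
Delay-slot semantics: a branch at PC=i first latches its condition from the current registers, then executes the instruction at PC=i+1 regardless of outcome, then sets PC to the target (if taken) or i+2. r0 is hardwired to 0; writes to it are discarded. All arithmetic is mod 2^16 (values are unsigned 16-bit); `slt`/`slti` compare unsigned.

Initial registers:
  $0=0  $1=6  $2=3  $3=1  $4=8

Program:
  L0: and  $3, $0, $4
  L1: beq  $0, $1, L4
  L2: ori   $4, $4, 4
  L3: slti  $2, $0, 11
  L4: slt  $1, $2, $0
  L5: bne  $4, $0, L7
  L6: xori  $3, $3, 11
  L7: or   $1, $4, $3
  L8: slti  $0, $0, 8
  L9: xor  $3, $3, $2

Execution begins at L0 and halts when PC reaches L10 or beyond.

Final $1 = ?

15

  step pc=0: and  $3, $0, $4  regs=(0,6,3,0,8)
  step pc=1: beq  $0, $1, L4  cond=F  regs=(0,6,3,0,8)
  step pc=2: ori   $4, $4, 4  regs=(0,6,3,0,12)
  step pc=3: slti  $2, $0, 11  regs=(0,6,1,0,12)
  step pc=4: slt  $1, $2, $0  regs=(0,0,1,0,12)
  step pc=5: bne  $4, $0, L7  cond=T  regs=(0,0,1,0,12)
  step pc=6: xori  $3, $3, 11  regs=(0,0,1,11,12)
  step pc=7: or   $1, $4, $3  regs=(0,15,1,11,12)
  step pc=8: slti  $0, $0, 8  regs=(0,15,1,11,12)
  step pc=9: xor  $3, $3, $2  regs=(0,15,1,10,12)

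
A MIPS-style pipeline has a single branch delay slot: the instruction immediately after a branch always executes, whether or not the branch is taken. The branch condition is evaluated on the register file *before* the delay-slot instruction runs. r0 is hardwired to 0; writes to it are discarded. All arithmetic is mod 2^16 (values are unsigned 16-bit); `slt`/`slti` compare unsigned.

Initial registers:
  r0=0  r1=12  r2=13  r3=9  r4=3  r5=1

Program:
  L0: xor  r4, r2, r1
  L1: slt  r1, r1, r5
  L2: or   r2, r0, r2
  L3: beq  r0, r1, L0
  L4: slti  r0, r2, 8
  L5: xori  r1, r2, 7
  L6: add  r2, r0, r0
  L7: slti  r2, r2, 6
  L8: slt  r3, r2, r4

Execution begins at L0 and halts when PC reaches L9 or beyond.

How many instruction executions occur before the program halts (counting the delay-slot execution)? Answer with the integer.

14

[0] xor  r4, r2, r1  →  {r0:0, r1:12, r2:13, r3:9, r4:1, r5:1}
[1] slt  r1, r1, r5  →  {r0:0, r1:0, r2:13, r3:9, r4:1, r5:1}
[2] or   r2, r0, r2  →  {r0:0, r1:0, r2:13, r3:9, r4:1, r5:1}
[3] beq  r0, r1, L0  →  {r0:0, r1:0, r2:13, r3:9, r4:1, r5:1}  ⟨branch taken⟩
[4] slti  r0, r2, 8  →  {r0:0, r1:0, r2:13, r3:9, r4:1, r5:1}
[0] xor  r4, r2, r1  →  {r0:0, r1:0, r2:13, r3:9, r4:13, r5:1}
[1] slt  r1, r1, r5  →  {r0:0, r1:1, r2:13, r3:9, r4:13, r5:1}
[2] or   r2, r0, r2  →  {r0:0, r1:1, r2:13, r3:9, r4:13, r5:1}
[3] beq  r0, r1, L0  →  {r0:0, r1:1, r2:13, r3:9, r4:13, r5:1}  ⟨branch fallthrough⟩
[4] slti  r0, r2, 8  →  {r0:0, r1:1, r2:13, r3:9, r4:13, r5:1}
[5] xori  r1, r2, 7  →  {r0:0, r1:10, r2:13, r3:9, r4:13, r5:1}
[6] add  r2, r0, r0  →  {r0:0, r1:10, r2:0, r3:9, r4:13, r5:1}
[7] slti  r2, r2, 6  →  {r0:0, r1:10, r2:1, r3:9, r4:13, r5:1}
[8] slt  r3, r2, r4  →  {r0:0, r1:10, r2:1, r3:1, r4:13, r5:1}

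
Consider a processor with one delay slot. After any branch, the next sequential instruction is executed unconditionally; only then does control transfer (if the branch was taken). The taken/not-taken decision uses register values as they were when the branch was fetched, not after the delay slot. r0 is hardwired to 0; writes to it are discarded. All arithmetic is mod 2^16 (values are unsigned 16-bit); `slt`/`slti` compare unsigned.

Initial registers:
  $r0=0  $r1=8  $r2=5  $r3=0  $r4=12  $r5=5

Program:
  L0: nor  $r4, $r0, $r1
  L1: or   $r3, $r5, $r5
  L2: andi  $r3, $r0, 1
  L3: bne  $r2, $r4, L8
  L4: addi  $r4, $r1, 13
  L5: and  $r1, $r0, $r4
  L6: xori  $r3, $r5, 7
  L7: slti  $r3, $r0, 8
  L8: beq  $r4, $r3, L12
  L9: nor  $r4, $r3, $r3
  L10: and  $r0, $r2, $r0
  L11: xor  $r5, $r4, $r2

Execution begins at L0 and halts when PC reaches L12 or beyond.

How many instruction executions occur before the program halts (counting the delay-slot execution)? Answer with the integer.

9

[0] nor  $r4, $r0, $r1  →  {$r0:0, $r1:8, $r2:5, $r3:0, $r4:65527, $r5:5}
[1] or   $r3, $r5, $r5  →  {$r0:0, $r1:8, $r2:5, $r3:5, $r4:65527, $r5:5}
[2] andi  $r3, $r0, 1  →  {$r0:0, $r1:8, $r2:5, $r3:0, $r4:65527, $r5:5}
[3] bne  $r2, $r4, L8  →  {$r0:0, $r1:8, $r2:5, $r3:0, $r4:65527, $r5:5}  ⟨branch taken⟩
[4] addi  $r4, $r1, 13  →  {$r0:0, $r1:8, $r2:5, $r3:0, $r4:21, $r5:5}
[8] beq  $r4, $r3, L12  →  {$r0:0, $r1:8, $r2:5, $r3:0, $r4:21, $r5:5}  ⟨branch fallthrough⟩
[9] nor  $r4, $r3, $r3  →  {$r0:0, $r1:8, $r2:5, $r3:0, $r4:65535, $r5:5}
[10] and  $r0, $r2, $r0  →  {$r0:0, $r1:8, $r2:5, $r3:0, $r4:65535, $r5:5}
[11] xor  $r5, $r4, $r2  →  {$r0:0, $r1:8, $r2:5, $r3:0, $r4:65535, $r5:65530}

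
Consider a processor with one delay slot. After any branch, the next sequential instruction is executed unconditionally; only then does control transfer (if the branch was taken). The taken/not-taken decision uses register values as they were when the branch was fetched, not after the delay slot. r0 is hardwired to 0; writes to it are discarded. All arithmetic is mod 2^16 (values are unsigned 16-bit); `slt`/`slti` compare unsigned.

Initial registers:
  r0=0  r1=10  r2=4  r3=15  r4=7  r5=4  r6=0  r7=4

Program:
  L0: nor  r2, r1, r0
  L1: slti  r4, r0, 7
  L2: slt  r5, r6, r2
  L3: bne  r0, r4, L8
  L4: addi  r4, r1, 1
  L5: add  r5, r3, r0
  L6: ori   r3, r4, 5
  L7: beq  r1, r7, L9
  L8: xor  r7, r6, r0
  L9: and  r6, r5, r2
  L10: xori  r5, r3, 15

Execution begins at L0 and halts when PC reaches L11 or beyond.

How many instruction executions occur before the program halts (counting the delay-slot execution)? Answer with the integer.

8

PC=0  nor  r2, r1, r0        | r0=0 r1=10 r2=65525 r3=15 r4=7 r5=4 r6=0 r7=4
PC=1  slti  r4, r0, 7        | r0=0 r1=10 r2=65525 r3=15 r4=1 r5=4 r6=0 r7=4
PC=2  slt  r5, r6, r2        | r0=0 r1=10 r2=65525 r3=15 r4=1 r5=1 r6=0 r7=4
PC=3  bne  r0, r4, L8        | r0=0 r1=10 r2=65525 r3=15 r4=1 r5=1 r6=0 r7=4  [TAKEN]
PC=4  addi  r4, r1, 1        | r0=0 r1=10 r2=65525 r3=15 r4=11 r5=1 r6=0 r7=4
PC=8  xor  r7, r6, r0        | r0=0 r1=10 r2=65525 r3=15 r4=11 r5=1 r6=0 r7=0
PC=9  and  r6, r5, r2        | r0=0 r1=10 r2=65525 r3=15 r4=11 r5=1 r6=1 r7=0
PC=10 xori  r5, r3, 15       | r0=0 r1=10 r2=65525 r3=15 r4=11 r5=0 r6=1 r7=0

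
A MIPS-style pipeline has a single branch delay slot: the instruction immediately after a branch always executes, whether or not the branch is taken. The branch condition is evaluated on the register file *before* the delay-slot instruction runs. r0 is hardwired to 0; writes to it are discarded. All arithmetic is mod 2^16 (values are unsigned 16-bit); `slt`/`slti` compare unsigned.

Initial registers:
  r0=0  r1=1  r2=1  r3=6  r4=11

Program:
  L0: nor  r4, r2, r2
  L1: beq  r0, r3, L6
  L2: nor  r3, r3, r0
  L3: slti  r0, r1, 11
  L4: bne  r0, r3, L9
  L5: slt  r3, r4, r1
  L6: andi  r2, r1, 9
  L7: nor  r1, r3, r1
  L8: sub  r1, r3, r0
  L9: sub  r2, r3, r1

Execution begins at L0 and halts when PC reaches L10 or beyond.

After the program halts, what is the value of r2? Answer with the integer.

65535

PC=0  nor  r4, r2, r2        | r0=0 r1=1 r2=1 r3=6 r4=65534
PC=1  beq  r0, r3, L6        | r0=0 r1=1 r2=1 r3=6 r4=65534  [not taken]
PC=2  nor  r3, r3, r0        | r0=0 r1=1 r2=1 r3=65529 r4=65534
PC=3  slti  r0, r1, 11       | r0=0 r1=1 r2=1 r3=65529 r4=65534
PC=4  bne  r0, r3, L9        | r0=0 r1=1 r2=1 r3=65529 r4=65534  [TAKEN]
PC=5  slt  r3, r4, r1        | r0=0 r1=1 r2=1 r3=0 r4=65534
PC=9  sub  r2, r3, r1        | r0=0 r1=1 r2=65535 r3=0 r4=65534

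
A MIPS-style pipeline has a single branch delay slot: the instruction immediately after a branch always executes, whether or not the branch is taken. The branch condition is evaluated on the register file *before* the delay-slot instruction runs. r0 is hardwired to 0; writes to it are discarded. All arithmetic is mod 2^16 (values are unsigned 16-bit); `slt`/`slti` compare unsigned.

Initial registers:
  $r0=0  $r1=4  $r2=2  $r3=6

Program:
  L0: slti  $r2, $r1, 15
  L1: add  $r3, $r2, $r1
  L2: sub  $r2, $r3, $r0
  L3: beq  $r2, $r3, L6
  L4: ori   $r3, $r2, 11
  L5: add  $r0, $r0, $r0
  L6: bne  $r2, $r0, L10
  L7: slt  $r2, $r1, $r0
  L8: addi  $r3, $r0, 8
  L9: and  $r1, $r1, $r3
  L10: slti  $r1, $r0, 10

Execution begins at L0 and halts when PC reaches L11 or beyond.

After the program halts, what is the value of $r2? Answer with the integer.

0

PC=0  slti  $r2, $r1, 15     | $r0=0 $r1=4 $r2=1 $r3=6
PC=1  add  $r3, $r2, $r1     | $r0=0 $r1=4 $r2=1 $r3=5
PC=2  sub  $r2, $r3, $r0     | $r0=0 $r1=4 $r2=5 $r3=5
PC=3  beq  $r2, $r3, L6      | $r0=0 $r1=4 $r2=5 $r3=5  [TAKEN]
PC=4  ori   $r3, $r2, 11     | $r0=0 $r1=4 $r2=5 $r3=15
PC=6  bne  $r2, $r0, L10     | $r0=0 $r1=4 $r2=5 $r3=15  [TAKEN]
PC=7  slt  $r2, $r1, $r0     | $r0=0 $r1=4 $r2=0 $r3=15
PC=10 slti  $r1, $r0, 10     | $r0=0 $r1=1 $r2=0 $r3=15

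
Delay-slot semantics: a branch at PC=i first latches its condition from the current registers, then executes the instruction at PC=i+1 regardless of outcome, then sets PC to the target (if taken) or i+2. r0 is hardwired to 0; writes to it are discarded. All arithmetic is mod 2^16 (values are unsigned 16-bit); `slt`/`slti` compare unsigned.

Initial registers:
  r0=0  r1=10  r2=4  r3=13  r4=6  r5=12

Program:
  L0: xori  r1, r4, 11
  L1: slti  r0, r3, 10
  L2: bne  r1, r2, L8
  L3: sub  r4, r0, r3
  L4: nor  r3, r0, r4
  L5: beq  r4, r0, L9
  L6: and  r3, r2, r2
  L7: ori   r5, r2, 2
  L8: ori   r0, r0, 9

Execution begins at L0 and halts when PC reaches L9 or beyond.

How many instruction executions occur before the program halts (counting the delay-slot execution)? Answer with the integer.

  step pc=0: xori  r1, r4, 11  regs=(0,13,4,13,6,12)
  step pc=1: slti  r0, r3, 10  regs=(0,13,4,13,6,12)
  step pc=2: bne  r1, r2, L8  cond=T  regs=(0,13,4,13,6,12)
  step pc=3: sub  r4, r0, r3  regs=(0,13,4,13,65523,12)
  step pc=8: ori   r0, r0, 9  regs=(0,13,4,13,65523,12)

5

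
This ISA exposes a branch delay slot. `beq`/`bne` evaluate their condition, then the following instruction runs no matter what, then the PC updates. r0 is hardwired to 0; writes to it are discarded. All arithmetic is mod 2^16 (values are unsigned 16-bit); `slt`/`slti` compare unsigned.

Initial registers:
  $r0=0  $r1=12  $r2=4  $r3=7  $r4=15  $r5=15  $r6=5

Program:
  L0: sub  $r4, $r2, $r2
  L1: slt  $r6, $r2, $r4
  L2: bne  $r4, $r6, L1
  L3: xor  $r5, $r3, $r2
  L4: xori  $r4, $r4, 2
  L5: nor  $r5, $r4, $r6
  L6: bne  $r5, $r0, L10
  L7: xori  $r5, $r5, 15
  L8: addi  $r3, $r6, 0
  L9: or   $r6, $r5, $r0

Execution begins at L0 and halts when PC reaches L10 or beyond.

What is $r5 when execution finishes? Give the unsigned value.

65522

PC=0  sub  $r4, $r2, $r2     | $r0=0 $r1=12 $r2=4 $r3=7 $r4=0 $r5=15 $r6=5
PC=1  slt  $r6, $r2, $r4     | $r0=0 $r1=12 $r2=4 $r3=7 $r4=0 $r5=15 $r6=0
PC=2  bne  $r4, $r6, L1      | $r0=0 $r1=12 $r2=4 $r3=7 $r4=0 $r5=15 $r6=0  [not taken]
PC=3  xor  $r5, $r3, $r2     | $r0=0 $r1=12 $r2=4 $r3=7 $r4=0 $r5=3 $r6=0
PC=4  xori  $r4, $r4, 2      | $r0=0 $r1=12 $r2=4 $r3=7 $r4=2 $r5=3 $r6=0
PC=5  nor  $r5, $r4, $r6     | $r0=0 $r1=12 $r2=4 $r3=7 $r4=2 $r5=65533 $r6=0
PC=6  bne  $r5, $r0, L10     | $r0=0 $r1=12 $r2=4 $r3=7 $r4=2 $r5=65533 $r6=0  [TAKEN]
PC=7  xori  $r5, $r5, 15     | $r0=0 $r1=12 $r2=4 $r3=7 $r4=2 $r5=65522 $r6=0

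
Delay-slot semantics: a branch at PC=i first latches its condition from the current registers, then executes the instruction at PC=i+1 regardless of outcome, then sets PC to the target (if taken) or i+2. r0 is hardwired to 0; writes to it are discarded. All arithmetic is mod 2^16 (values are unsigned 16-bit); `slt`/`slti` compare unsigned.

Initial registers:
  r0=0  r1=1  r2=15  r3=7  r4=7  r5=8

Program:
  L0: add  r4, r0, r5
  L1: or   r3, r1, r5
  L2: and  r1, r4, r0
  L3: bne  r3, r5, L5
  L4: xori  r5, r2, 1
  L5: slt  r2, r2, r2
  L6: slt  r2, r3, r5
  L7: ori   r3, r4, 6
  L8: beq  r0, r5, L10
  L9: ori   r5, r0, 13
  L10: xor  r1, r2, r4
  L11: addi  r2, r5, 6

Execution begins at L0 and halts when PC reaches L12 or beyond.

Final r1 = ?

9

#0 add  r4, r0, r5 ; 0/1/15/7/8/8
#1 or   r3, r1, r5 ; 0/1/15/9/8/8
#2 and  r1, r4, r0 ; 0/0/15/9/8/8
#3 bne  r3, r5, L5 ; 0/0/15/9/8/8 ; →target
#4 xori  r5, r2, 1 ; 0/0/15/9/8/14
#5 slt  r2, r2, r2 ; 0/0/0/9/8/14
#6 slt  r2, r3, r5 ; 0/0/1/9/8/14
#7 ori   r3, r4, 6 ; 0/0/1/14/8/14
#8 beq  r0, r5, L10 ; 0/0/1/14/8/14 ; →fallthru
#9 ori   r5, r0, 13 ; 0/0/1/14/8/13
#10 xor  r1, r2, r4 ; 0/9/1/14/8/13
#11 addi  r2, r5, 6 ; 0/9/19/14/8/13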